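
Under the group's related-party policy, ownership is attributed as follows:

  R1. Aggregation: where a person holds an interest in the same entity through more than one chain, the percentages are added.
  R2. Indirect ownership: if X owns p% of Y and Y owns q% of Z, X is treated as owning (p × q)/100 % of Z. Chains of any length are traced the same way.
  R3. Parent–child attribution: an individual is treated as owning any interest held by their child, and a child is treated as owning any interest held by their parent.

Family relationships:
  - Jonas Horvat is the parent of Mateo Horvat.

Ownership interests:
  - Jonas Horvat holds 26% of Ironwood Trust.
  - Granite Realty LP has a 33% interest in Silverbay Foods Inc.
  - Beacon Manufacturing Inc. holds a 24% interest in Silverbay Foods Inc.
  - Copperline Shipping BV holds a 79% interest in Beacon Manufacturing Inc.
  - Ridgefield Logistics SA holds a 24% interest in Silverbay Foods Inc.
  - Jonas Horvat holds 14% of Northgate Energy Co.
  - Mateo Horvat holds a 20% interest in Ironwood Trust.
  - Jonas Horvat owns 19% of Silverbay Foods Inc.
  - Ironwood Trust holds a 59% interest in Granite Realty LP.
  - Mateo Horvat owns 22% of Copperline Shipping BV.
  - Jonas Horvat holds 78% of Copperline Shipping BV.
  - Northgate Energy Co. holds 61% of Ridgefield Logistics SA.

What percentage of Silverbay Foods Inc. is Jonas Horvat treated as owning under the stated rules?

48.9658%

By parent–child attribution (R3), Jonas Horvat is treated as also owning Mateo Horvat's interest in Copperline Shipping BV, giving 78% + 22% = 100%.
By parent–child attribution (R3), Jonas Horvat is treated as also owning Mateo Horvat's interest in Ironwood Trust, giving 26% + 20% = 46%.
Chain via Copperline Shipping BV → Beacon Manufacturing Inc. (R2): 100% × 79% × 24% = 18.96% of Silverbay Foods Inc.
Chain via Ironwood Trust → Granite Realty LP (R2): 46% × 59% × 33% = 8.9562% of Silverbay Foods Inc.
Chain via Northgate Energy Co. → Ridgefield Logistics SA (R2): 14% × 61% × 24% = 2.0496% of Silverbay Foods Inc.
Direct interest in Silverbay Foods Inc: 19%.
Aggregating (R1): 18.96% + 8.9562% + 2.0496% + 19% = 48.9658%.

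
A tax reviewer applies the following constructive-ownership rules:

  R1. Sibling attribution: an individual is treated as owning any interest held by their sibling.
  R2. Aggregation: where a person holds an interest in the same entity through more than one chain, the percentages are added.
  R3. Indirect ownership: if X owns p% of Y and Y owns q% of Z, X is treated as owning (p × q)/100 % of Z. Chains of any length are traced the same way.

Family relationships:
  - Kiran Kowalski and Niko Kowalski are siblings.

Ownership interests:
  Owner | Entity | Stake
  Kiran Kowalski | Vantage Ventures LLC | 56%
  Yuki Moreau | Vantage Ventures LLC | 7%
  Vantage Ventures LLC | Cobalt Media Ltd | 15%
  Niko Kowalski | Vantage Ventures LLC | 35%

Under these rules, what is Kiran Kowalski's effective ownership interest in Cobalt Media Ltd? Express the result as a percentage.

By sibling attribution (R1), Kiran Kowalski is treated as also owning Niko Kowalski's interest in Vantage Ventures LLC, giving 56% + 35% = 91%.
Chain via Vantage Ventures LLC (R3): 91% × 15% = 13.65% of Cobalt Media Ltd.

13.65%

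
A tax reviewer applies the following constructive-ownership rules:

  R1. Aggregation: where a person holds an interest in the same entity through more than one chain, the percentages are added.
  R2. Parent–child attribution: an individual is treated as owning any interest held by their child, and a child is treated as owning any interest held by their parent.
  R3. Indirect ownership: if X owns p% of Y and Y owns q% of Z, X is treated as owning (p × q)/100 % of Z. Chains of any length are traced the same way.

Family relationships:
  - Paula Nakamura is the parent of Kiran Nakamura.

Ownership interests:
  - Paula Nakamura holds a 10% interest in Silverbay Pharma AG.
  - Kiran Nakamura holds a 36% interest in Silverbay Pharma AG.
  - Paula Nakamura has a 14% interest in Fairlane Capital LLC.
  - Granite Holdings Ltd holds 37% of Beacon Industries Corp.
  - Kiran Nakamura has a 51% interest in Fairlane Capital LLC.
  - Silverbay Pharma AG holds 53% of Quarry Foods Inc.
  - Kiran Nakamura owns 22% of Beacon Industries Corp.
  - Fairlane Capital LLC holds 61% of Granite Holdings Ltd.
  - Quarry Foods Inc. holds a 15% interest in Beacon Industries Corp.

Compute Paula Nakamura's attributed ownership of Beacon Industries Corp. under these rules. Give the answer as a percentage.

By parent–child attribution (R2), Paula Nakamura is treated as also owning Kiran Nakamura's interest in Silverbay Pharma AG, giving 10% + 36% = 46%.
By parent–child attribution (R2), Paula Nakamura is treated as also owning Kiran Nakamura's interest in Fairlane Capital LLC, giving 14% + 51% = 65%.
By parent–child attribution (R2), Paula Nakamura is treated as owning Kiran Nakamura's 22% interest in Beacon Industries Corp.
Chain via Silverbay Pharma AG → Quarry Foods Inc. (R3): 46% × 53% × 15% = 3.657% of Beacon Industries Corp.
Chain via Fairlane Capital LLC → Granite Holdings Ltd (R3): 65% × 61% × 37% = 14.6705% of Beacon Industries Corp.
Direct interest in Beacon Industries Corp: 22%.
Aggregating (R1): 3.657% + 14.6705% + 22% = 40.3275%.

40.3275%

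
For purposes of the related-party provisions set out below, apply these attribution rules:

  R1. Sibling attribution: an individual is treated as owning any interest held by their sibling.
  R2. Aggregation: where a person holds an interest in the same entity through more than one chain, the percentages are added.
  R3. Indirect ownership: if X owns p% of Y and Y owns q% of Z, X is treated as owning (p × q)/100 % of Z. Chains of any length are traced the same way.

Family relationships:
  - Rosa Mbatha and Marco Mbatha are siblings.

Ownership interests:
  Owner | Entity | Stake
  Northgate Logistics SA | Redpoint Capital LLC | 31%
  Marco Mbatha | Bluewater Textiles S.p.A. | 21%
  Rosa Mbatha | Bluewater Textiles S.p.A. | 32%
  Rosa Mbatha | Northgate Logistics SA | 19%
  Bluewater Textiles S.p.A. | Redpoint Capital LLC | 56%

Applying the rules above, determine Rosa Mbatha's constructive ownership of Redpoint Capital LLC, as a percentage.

35.57%

By sibling attribution (R1), Rosa Mbatha is treated as also owning Marco Mbatha's interest in Bluewater Textiles S.p.A, giving 32% + 21% = 53%.
Chain via Northgate Logistics SA (R3): 19% × 31% = 5.89% of Redpoint Capital LLC.
Chain via Bluewater Textiles S.p.A. (R3): 53% × 56% = 29.68% of Redpoint Capital LLC.
Aggregating (R2): 5.89% + 29.68% = 35.57%.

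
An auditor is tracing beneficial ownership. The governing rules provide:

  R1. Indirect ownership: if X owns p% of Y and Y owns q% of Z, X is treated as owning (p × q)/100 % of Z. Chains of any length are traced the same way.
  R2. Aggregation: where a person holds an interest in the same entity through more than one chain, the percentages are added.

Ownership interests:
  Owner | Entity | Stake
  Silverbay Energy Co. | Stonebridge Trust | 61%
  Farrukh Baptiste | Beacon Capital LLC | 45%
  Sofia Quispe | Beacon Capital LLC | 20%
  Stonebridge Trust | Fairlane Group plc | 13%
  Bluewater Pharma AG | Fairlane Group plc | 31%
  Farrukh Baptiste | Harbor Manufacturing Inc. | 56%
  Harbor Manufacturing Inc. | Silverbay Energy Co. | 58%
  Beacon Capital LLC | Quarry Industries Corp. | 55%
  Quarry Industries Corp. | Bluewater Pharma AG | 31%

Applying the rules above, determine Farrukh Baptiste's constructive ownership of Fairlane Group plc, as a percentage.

4.954139%

Chain via Beacon Capital LLC → Quarry Industries Corp. → Bluewater Pharma AG (R1): 45% × 55% × 31% × 31% = 2.378475% of Fairlane Group plc.
Chain via Harbor Manufacturing Inc. → Silverbay Energy Co. → Stonebridge Trust (R1): 56% × 58% × 61% × 13% = 2.575664% of Fairlane Group plc.
Aggregating (R2): 2.378475% + 2.575664% = 4.954139%.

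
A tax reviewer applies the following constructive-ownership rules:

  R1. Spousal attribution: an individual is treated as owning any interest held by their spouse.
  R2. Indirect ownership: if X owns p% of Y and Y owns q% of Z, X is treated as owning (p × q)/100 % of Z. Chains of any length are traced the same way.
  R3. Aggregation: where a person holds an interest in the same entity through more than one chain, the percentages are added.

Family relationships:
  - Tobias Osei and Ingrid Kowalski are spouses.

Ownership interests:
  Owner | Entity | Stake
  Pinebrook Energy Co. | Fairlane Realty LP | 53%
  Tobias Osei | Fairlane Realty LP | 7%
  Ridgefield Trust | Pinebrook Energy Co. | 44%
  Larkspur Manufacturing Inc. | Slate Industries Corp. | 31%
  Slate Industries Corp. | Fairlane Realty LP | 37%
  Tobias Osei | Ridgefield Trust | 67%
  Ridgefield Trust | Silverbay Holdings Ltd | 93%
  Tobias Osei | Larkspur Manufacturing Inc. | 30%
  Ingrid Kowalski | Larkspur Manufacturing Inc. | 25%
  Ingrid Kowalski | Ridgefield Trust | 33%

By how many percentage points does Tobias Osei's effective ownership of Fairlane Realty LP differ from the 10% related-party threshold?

By spousal attribution (R1), Tobias Osei is treated as also owning Ingrid Kowalski's interest in Larkspur Manufacturing Inc, giving 30% + 25% = 55%.
By spousal attribution (R1), Tobias Osei is treated as also owning Ingrid Kowalski's interest in Ridgefield Trust, giving 67% + 33% = 100%.
Chain via Larkspur Manufacturing Inc. → Slate Industries Corp. (R2): 55% × 31% × 37% = 6.3085% of Fairlane Realty LP.
Chain via Ridgefield Trust → Pinebrook Energy Co. (R2): 100% × 44% × 53% = 23.32% of Fairlane Realty LP.
Direct interest in Fairlane Realty LP: 7%.
Aggregating (R3): 6.3085% + 23.32% + 7% = 36.6285%.
36.6285% exceeds the 10% threshold by 26.6285 percentage points.

26.6285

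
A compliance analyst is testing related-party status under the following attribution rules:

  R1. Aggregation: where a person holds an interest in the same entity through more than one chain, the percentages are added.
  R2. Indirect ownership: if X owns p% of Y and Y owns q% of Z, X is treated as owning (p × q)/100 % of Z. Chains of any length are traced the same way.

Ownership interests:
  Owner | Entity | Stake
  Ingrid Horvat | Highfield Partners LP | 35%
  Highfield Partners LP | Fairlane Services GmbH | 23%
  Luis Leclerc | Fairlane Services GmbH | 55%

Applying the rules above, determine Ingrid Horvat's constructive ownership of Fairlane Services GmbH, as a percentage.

8.05%

Chain via Highfield Partners LP (R2): 35% × 23% = 8.05% of Fairlane Services GmbH.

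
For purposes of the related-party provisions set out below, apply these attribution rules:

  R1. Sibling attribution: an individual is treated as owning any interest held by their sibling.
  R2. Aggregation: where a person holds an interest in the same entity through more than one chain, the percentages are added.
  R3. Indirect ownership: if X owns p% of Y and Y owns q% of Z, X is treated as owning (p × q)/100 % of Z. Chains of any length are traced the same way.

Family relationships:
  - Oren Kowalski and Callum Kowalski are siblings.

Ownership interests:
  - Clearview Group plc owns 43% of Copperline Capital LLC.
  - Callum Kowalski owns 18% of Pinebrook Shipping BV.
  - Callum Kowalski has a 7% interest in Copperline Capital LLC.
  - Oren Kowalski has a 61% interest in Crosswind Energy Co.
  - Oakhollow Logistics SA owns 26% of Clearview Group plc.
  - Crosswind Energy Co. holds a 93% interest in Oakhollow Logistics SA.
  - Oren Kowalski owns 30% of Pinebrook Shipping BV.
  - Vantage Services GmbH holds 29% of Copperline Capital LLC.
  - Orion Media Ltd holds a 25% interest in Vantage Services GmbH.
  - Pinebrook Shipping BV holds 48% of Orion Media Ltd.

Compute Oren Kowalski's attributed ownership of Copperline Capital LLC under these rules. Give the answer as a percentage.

By sibling attribution (R1), Oren Kowalski is treated as also owning Callum Kowalski's interest in Pinebrook Shipping BV, giving 30% + 18% = 48%.
By sibling attribution (R1), Oren Kowalski is treated as owning Callum Kowalski's 7% interest in Copperline Capital LLC.
Chain via Crosswind Energy Co. → Oakhollow Logistics SA → Clearview Group plc (R3): 61% × 93% × 26% × 43% = 6.342414% of Copperline Capital LLC.
Chain via Pinebrook Shipping BV → Orion Media Ltd → Vantage Services GmbH (R3): 48% × 48% × 25% × 29% = 1.6704% of Copperline Capital LLC.
Direct interest in Copperline Capital LLC: 7%.
Aggregating (R2): 6.342414% + 1.6704% + 7% = 15.012814%.

15.012814%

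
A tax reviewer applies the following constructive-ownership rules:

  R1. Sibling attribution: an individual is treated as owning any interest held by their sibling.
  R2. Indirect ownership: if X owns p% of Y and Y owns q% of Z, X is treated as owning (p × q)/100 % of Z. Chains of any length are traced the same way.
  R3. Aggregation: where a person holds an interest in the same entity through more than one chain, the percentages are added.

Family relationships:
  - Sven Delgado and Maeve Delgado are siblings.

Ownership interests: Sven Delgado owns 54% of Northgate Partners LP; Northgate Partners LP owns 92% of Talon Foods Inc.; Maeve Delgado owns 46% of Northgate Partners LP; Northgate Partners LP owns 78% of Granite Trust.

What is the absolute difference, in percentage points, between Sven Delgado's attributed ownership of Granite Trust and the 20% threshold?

58

By sibling attribution (R1), Sven Delgado is treated as also owning Maeve Delgado's interest in Northgate Partners LP, giving 54% + 46% = 100%.
Chain via Northgate Partners LP (R2): 100% × 78% = 78% of Granite Trust.
78% exceeds the 20% threshold by 58 percentage points.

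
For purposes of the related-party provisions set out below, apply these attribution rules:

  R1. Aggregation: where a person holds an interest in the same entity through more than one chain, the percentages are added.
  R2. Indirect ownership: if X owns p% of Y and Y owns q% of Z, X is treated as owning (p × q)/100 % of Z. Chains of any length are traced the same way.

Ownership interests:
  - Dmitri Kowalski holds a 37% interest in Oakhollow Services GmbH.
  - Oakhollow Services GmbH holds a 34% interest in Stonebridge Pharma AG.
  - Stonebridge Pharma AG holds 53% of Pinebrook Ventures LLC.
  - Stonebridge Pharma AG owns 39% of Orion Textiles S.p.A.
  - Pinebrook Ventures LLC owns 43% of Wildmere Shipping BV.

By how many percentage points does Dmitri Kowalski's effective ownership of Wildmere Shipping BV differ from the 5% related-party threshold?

Chain via Oakhollow Services GmbH → Stonebridge Pharma AG → Pinebrook Ventures LLC (R2): 37% × 34% × 53% × 43% = 2.866982% of Wildmere Shipping BV.
2.866982% falls short of the 5% threshold by 2.133018 percentage points.

2.133018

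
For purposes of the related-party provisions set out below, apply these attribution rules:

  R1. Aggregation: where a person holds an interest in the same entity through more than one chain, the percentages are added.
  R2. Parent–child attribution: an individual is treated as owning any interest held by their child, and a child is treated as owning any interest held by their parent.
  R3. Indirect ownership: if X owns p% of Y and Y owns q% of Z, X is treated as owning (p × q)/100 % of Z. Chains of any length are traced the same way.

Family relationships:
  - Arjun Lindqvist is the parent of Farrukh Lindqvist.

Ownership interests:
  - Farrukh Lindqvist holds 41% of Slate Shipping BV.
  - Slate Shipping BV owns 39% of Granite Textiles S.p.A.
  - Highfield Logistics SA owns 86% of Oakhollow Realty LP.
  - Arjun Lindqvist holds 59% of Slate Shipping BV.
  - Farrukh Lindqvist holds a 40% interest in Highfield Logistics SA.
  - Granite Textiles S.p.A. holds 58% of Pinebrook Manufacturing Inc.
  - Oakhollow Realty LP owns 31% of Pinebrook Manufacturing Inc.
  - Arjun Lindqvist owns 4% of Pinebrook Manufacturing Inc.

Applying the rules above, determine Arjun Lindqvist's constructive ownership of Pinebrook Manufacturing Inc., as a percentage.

37.284%

By parent–child attribution (R2), Arjun Lindqvist is treated as also owning Farrukh Lindqvist's interest in Slate Shipping BV, giving 59% + 41% = 100%.
By parent–child attribution (R2), Arjun Lindqvist is treated as owning Farrukh Lindqvist's 40% interest in Highfield Logistics SA.
Chain via Slate Shipping BV → Granite Textiles S.p.A. (R3): 100% × 39% × 58% = 22.62% of Pinebrook Manufacturing Inc.
Direct interest in Pinebrook Manufacturing Inc: 4%.
Chain via Highfield Logistics SA → Oakhollow Realty LP (R3): 40% × 86% × 31% = 10.664% of Pinebrook Manufacturing Inc.
Aggregating (R1): 22.62% + 4% + 10.664% = 37.284%.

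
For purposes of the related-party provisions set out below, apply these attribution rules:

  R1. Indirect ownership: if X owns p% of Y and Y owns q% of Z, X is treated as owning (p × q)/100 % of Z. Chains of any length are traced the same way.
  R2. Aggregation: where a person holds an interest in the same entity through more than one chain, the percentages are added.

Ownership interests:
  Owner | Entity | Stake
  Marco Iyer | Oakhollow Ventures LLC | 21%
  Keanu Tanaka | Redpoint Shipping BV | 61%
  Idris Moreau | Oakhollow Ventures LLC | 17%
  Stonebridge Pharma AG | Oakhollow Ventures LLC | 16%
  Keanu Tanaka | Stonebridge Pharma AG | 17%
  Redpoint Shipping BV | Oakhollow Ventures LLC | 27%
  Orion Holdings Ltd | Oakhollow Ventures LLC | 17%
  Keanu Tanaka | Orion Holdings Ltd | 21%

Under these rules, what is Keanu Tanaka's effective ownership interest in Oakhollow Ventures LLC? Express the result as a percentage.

Chain via Redpoint Shipping BV (R1): 61% × 27% = 16.47% of Oakhollow Ventures LLC.
Chain via Orion Holdings Ltd (R1): 21% × 17% = 3.57% of Oakhollow Ventures LLC.
Chain via Stonebridge Pharma AG (R1): 17% × 16% = 2.72% of Oakhollow Ventures LLC.
Aggregating (R2): 16.47% + 3.57% + 2.72% = 22.76%.

22.76%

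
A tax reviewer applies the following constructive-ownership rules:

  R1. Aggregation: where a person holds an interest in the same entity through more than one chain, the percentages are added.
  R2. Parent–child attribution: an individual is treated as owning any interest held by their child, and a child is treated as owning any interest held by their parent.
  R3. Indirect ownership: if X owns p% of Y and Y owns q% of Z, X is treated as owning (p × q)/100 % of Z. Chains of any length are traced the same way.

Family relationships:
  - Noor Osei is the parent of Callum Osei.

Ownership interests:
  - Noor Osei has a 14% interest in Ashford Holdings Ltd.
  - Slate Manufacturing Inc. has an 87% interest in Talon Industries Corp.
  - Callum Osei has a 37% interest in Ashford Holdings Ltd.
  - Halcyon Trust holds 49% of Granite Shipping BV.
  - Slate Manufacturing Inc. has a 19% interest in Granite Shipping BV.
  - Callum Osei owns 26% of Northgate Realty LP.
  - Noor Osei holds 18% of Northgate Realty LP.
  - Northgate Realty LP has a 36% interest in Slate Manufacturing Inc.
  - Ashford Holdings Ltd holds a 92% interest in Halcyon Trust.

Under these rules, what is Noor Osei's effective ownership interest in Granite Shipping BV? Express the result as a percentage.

26.0004%

By parent–child attribution (R2), Noor Osei is treated as also owning Callum Osei's interest in Northgate Realty LP, giving 18% + 26% = 44%.
By parent–child attribution (R2), Noor Osei is treated as also owning Callum Osei's interest in Ashford Holdings Ltd, giving 14% + 37% = 51%.
Chain via Northgate Realty LP → Slate Manufacturing Inc. (R3): 44% × 36% × 19% = 3.0096% of Granite Shipping BV.
Chain via Ashford Holdings Ltd → Halcyon Trust (R3): 51% × 92% × 49% = 22.9908% of Granite Shipping BV.
Aggregating (R1): 3.0096% + 22.9908% = 26.0004%.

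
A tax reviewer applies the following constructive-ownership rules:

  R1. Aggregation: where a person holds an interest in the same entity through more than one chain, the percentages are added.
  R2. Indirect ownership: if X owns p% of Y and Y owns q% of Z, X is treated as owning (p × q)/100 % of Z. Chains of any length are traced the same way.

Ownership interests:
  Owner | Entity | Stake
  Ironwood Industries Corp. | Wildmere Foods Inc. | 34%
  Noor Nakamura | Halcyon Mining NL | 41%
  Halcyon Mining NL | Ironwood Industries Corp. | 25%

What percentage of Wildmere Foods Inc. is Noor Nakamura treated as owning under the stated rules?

3.485%

Chain via Halcyon Mining NL → Ironwood Industries Corp. (R2): 41% × 25% × 34% = 3.485% of Wildmere Foods Inc.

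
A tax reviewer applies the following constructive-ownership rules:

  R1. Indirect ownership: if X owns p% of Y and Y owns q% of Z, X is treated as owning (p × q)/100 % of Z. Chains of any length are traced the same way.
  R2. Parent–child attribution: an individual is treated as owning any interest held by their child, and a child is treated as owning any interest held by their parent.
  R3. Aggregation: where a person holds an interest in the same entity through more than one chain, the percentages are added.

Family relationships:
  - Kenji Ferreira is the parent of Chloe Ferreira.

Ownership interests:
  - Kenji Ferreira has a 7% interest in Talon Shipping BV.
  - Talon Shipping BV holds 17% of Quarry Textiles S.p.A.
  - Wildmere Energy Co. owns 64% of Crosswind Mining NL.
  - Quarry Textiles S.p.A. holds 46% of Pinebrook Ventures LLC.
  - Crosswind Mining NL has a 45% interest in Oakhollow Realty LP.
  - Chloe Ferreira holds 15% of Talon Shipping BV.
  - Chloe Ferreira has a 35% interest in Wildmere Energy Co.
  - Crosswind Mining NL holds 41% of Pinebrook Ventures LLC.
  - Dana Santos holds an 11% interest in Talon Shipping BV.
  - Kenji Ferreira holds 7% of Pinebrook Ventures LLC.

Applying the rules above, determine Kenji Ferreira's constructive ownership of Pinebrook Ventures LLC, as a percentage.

17.9044%

By parent–child attribution (R2), Kenji Ferreira is treated as also owning Chloe Ferreira's interest in Talon Shipping BV, giving 7% + 15% = 22%.
By parent–child attribution (R2), Kenji Ferreira is treated as owning Chloe Ferreira's 35% interest in Wildmere Energy Co.
Chain via Talon Shipping BV → Quarry Textiles S.p.A. (R1): 22% × 17% × 46% = 1.7204% of Pinebrook Ventures LLC.
Direct interest in Pinebrook Ventures LLC: 7%.
Chain via Wildmere Energy Co. → Crosswind Mining NL (R1): 35% × 64% × 41% = 9.184% of Pinebrook Ventures LLC.
Aggregating (R3): 1.7204% + 7% + 9.184% = 17.9044%.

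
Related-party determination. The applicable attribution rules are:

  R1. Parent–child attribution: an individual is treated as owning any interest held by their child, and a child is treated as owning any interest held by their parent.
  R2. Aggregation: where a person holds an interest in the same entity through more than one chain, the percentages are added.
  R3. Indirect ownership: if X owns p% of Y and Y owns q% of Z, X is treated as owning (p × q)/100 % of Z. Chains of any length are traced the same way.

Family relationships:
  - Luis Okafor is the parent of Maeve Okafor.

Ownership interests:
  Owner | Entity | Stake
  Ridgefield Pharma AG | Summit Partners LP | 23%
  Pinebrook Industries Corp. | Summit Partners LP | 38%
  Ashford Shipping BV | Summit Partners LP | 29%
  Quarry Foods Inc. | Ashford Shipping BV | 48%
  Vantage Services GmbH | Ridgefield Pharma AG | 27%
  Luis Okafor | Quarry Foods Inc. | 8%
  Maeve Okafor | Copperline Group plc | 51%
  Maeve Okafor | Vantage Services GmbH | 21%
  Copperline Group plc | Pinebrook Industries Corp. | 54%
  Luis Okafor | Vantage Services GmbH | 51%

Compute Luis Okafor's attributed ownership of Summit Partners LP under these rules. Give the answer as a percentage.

By parent–child attribution (R1), Luis Okafor is treated as also owning Maeve Okafor's interest in Vantage Services GmbH, giving 51% + 21% = 72%.
By parent–child attribution (R1), Luis Okafor is treated as owning Maeve Okafor's 51% interest in Copperline Group plc.
Chain via Quarry Foods Inc. → Ashford Shipping BV (R3): 8% × 48% × 29% = 1.1136% of Summit Partners LP.
Chain via Vantage Services GmbH → Ridgefield Pharma AG (R3): 72% × 27% × 23% = 4.4712% of Summit Partners LP.
Chain via Copperline Group plc → Pinebrook Industries Corp. (R3): 51% × 54% × 38% = 10.4652% of Summit Partners LP.
Aggregating (R2): 1.1136% + 4.4712% + 10.4652% = 16.05%.

16.05%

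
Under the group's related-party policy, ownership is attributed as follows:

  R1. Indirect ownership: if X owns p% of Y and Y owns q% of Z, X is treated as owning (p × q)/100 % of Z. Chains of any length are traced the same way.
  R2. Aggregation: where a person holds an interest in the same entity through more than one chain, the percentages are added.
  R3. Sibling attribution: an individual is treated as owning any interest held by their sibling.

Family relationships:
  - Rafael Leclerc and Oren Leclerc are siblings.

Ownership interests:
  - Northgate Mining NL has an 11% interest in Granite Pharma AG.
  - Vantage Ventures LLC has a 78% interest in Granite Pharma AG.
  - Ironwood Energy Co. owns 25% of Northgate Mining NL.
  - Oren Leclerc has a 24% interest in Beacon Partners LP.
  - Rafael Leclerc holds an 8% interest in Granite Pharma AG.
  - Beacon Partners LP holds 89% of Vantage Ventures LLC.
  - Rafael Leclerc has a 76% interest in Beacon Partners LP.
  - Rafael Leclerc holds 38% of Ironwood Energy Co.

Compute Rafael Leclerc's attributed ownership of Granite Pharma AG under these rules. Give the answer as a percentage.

78.465%

By sibling attribution (R3), Rafael Leclerc is treated as also owning Oren Leclerc's interest in Beacon Partners LP, giving 76% + 24% = 100%.
Chain via Ironwood Energy Co. → Northgate Mining NL (R1): 38% × 25% × 11% = 1.045% of Granite Pharma AG.
Chain via Beacon Partners LP → Vantage Ventures LLC (R1): 100% × 89% × 78% = 69.42% of Granite Pharma AG.
Direct interest in Granite Pharma AG: 8%.
Aggregating (R2): 1.045% + 69.42% + 8% = 78.465%.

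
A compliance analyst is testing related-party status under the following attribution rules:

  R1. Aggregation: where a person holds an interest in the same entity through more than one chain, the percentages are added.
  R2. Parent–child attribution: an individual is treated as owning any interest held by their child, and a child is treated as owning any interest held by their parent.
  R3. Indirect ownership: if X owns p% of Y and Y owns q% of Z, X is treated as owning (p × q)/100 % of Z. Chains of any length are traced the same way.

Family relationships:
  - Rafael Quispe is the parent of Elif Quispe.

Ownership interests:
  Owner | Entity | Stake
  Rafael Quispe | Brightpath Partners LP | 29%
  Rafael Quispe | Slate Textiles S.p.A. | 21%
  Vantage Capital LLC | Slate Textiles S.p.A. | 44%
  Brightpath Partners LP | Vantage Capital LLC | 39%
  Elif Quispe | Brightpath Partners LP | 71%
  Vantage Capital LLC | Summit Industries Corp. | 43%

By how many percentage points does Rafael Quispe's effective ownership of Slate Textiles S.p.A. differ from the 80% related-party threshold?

By parent–child attribution (R2), Rafael Quispe is treated as also owning Elif Quispe's interest in Brightpath Partners LP, giving 29% + 71% = 100%.
Chain via Brightpath Partners LP → Vantage Capital LLC (R3): 100% × 39% × 44% = 17.16% of Slate Textiles S.p.A.
Direct interest in Slate Textiles S.p.A: 21%.
Aggregating (R1): 17.16% + 21% = 38.16%.
38.16% falls short of the 80% threshold by 41.84 percentage points.

41.84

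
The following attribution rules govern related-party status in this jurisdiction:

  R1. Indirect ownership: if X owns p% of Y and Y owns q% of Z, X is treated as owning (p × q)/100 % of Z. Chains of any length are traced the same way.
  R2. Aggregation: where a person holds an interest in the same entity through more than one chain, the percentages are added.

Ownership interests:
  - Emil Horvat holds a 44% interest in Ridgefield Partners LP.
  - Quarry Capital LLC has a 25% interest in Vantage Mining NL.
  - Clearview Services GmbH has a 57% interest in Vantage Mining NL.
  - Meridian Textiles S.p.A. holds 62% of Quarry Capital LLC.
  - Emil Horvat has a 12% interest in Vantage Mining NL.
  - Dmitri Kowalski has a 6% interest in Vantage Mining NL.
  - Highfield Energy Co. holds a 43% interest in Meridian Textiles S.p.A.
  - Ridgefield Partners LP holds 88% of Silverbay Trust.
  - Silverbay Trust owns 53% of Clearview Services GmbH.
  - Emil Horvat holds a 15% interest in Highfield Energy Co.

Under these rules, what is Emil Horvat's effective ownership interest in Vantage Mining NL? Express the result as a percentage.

Chain via Ridgefield Partners LP → Silverbay Trust → Clearview Services GmbH (R1): 44% × 88% × 53% × 57% = 11.697312% of Vantage Mining NL.
Chain via Highfield Energy Co. → Meridian Textiles S.p.A. → Quarry Capital LLC (R1): 15% × 43% × 62% × 25% = 0.99975% of Vantage Mining NL.
Direct interest in Vantage Mining NL: 12%.
Aggregating (R2): 11.697312% + 0.99975% + 12% = 24.697062%.

24.697062%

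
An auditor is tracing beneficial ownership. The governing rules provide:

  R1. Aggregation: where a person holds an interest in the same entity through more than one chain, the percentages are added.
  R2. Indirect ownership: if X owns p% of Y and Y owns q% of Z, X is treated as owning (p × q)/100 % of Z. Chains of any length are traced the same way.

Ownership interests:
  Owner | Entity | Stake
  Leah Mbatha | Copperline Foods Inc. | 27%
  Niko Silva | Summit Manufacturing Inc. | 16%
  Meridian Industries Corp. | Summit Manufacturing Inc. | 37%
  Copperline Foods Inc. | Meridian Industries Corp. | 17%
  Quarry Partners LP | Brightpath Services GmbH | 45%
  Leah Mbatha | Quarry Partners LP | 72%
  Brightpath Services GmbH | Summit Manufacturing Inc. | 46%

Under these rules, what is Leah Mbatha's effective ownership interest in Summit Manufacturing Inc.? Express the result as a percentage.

16.6023%

Chain via Copperline Foods Inc. → Meridian Industries Corp. (R2): 27% × 17% × 37% = 1.6983% of Summit Manufacturing Inc.
Chain via Quarry Partners LP → Brightpath Services GmbH (R2): 72% × 45% × 46% = 14.904% of Summit Manufacturing Inc.
Aggregating (R1): 1.6983% + 14.904% = 16.6023%.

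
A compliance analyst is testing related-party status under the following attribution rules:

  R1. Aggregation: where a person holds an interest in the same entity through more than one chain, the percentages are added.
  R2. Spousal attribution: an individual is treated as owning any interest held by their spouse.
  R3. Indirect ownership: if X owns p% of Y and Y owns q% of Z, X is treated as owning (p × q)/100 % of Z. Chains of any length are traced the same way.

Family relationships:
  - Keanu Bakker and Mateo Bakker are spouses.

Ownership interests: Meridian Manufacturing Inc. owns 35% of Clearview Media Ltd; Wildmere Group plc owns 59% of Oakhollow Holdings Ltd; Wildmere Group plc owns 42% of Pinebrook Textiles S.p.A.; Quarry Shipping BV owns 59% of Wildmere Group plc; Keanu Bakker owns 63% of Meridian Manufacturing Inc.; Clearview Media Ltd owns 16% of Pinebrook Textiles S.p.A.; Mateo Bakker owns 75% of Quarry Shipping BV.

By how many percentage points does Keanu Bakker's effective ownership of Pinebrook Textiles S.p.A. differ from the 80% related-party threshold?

By spousal attribution (R2), Keanu Bakker is treated as owning Mateo Bakker's 75% interest in Quarry Shipping BV.
Chain via Meridian Manufacturing Inc. → Clearview Media Ltd (R3): 63% × 35% × 16% = 3.528% of Pinebrook Textiles S.p.A.
Chain via Quarry Shipping BV → Wildmere Group plc (R3): 75% × 59% × 42% = 18.585% of Pinebrook Textiles S.p.A.
Aggregating (R1): 3.528% + 18.585% = 22.113%.
22.113% falls short of the 80% threshold by 57.887 percentage points.

57.887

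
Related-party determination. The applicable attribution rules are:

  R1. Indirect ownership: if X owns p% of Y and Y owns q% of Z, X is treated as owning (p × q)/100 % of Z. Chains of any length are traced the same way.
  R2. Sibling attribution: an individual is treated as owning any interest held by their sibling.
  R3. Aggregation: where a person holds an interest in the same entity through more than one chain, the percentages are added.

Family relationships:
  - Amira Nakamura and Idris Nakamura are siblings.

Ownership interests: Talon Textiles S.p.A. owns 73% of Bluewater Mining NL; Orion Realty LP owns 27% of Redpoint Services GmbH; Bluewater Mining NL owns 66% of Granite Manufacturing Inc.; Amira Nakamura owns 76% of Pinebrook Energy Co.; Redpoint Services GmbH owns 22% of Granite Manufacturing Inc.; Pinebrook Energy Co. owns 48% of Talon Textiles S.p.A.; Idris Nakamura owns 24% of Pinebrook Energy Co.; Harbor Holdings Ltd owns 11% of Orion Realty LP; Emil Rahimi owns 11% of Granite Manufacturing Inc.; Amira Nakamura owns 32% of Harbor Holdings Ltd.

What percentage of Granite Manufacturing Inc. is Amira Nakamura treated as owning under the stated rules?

By sibling attribution (R2), Amira Nakamura is treated as also owning Idris Nakamura's interest in Pinebrook Energy Co, giving 76% + 24% = 100%.
Chain via Harbor Holdings Ltd → Orion Realty LP → Redpoint Services GmbH (R1): 32% × 11% × 27% × 22% = 0.209088% of Granite Manufacturing Inc.
Chain via Pinebrook Energy Co. → Talon Textiles S.p.A. → Bluewater Mining NL (R1): 100% × 48% × 73% × 66% = 23.1264% of Granite Manufacturing Inc.
Aggregating (R3): 0.209088% + 23.1264% = 23.335488%.

23.335488%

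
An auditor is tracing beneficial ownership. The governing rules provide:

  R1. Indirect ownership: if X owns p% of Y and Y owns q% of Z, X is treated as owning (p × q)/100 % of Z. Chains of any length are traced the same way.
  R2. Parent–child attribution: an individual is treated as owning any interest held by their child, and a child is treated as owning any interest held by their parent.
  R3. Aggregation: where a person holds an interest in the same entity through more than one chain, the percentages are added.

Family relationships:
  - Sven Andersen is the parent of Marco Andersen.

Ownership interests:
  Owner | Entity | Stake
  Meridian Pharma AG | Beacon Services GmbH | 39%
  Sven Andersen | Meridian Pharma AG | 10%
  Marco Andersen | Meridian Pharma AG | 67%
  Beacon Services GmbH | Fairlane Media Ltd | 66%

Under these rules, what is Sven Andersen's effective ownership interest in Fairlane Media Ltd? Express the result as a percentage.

By parent–child attribution (R2), Sven Andersen is treated as also owning Marco Andersen's interest in Meridian Pharma AG, giving 10% + 67% = 77%.
Chain via Meridian Pharma AG → Beacon Services GmbH (R1): 77% × 39% × 66% = 19.8198% of Fairlane Media Ltd.

19.8198%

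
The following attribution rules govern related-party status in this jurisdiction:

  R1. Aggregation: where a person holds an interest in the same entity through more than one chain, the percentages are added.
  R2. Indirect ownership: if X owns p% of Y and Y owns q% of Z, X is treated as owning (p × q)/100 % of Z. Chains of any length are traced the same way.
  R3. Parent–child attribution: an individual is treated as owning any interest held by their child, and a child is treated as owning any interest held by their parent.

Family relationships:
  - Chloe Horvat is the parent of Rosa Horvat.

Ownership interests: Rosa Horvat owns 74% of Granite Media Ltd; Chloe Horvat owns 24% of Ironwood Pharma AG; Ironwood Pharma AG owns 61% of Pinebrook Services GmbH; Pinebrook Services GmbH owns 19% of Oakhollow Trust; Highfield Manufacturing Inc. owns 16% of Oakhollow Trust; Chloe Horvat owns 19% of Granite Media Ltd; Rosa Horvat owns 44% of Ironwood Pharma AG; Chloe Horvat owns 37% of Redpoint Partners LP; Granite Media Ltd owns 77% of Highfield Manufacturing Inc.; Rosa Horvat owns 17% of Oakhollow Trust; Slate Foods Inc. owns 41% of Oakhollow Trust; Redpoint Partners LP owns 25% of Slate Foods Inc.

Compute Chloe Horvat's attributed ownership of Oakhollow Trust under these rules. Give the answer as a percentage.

40.1313%

By parent–child attribution (R3), Chloe Horvat is treated as also owning Rosa Horvat's interest in Granite Media Ltd, giving 19% + 74% = 93%.
By parent–child attribution (R3), Chloe Horvat is treated as also owning Rosa Horvat's interest in Ironwood Pharma AG, giving 24% + 44% = 68%.
By parent–child attribution (R3), Chloe Horvat is treated as owning Rosa Horvat's 17% interest in Oakhollow Trust.
Chain via Redpoint Partners LP → Slate Foods Inc. (R2): 37% × 25% × 41% = 3.7925% of Oakhollow Trust.
Chain via Granite Media Ltd → Highfield Manufacturing Inc. (R2): 93% × 77% × 16% = 11.4576% of Oakhollow Trust.
Chain via Ironwood Pharma AG → Pinebrook Services GmbH (R2): 68% × 61% × 19% = 7.8812% of Oakhollow Trust.
Direct interest in Oakhollow Trust: 17%.
Aggregating (R1): 3.7925% + 11.4576% + 7.8812% + 17% = 40.1313%.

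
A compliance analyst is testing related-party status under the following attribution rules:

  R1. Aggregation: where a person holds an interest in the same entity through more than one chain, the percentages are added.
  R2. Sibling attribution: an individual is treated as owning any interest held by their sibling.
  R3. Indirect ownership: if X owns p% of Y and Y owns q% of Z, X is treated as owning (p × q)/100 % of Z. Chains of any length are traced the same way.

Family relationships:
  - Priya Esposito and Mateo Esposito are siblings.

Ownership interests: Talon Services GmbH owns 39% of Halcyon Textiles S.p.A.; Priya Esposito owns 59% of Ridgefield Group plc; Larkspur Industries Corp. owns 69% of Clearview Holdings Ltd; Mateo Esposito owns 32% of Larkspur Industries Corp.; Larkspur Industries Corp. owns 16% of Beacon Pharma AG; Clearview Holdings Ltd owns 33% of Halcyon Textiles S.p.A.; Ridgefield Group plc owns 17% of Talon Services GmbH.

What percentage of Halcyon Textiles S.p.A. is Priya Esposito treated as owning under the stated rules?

11.1981%

By sibling attribution (R2), Priya Esposito is treated as owning Mateo Esposito's 32% interest in Larkspur Industries Corp.
Chain via Ridgefield Group plc → Talon Services GmbH (R3): 59% × 17% × 39% = 3.9117% of Halcyon Textiles S.p.A.
Chain via Larkspur Industries Corp. → Clearview Holdings Ltd (R3): 32% × 69% × 33% = 7.2864% of Halcyon Textiles S.p.A.
Aggregating (R1): 3.9117% + 7.2864% = 11.1981%.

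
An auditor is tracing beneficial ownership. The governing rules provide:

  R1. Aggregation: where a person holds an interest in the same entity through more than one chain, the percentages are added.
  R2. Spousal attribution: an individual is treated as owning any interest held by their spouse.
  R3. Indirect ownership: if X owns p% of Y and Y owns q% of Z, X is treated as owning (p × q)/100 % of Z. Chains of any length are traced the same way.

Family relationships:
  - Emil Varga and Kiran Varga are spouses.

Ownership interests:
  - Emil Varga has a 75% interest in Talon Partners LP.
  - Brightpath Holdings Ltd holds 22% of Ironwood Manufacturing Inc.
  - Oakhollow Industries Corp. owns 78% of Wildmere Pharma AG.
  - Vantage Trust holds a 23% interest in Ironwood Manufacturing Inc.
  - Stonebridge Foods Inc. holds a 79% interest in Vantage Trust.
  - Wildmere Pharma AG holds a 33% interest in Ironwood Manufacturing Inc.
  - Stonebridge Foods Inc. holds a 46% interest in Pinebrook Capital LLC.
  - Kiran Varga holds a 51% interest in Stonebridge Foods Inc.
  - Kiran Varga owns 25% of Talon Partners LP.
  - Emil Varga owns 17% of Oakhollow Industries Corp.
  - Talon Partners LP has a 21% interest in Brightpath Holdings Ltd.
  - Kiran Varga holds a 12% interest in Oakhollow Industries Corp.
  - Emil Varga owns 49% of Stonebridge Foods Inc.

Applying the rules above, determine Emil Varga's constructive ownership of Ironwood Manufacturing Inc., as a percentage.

30.2546%

By spousal attribution (R2), Emil Varga is treated as also owning Kiran Varga's interest in Stonebridge Foods Inc, giving 49% + 51% = 100%.
By spousal attribution (R2), Emil Varga is treated as also owning Kiran Varga's interest in Talon Partners LP, giving 75% + 25% = 100%.
By spousal attribution (R2), Emil Varga is treated as also owning Kiran Varga's interest in Oakhollow Industries Corp, giving 17% + 12% = 29%.
Chain via Stonebridge Foods Inc. → Vantage Trust (R3): 100% × 79% × 23% = 18.17% of Ironwood Manufacturing Inc.
Chain via Talon Partners LP → Brightpath Holdings Ltd (R3): 100% × 21% × 22% = 4.62% of Ironwood Manufacturing Inc.
Chain via Oakhollow Industries Corp. → Wildmere Pharma AG (R3): 29% × 78% × 33% = 7.4646% of Ironwood Manufacturing Inc.
Aggregating (R1): 18.17% + 4.62% + 7.4646% = 30.2546%.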